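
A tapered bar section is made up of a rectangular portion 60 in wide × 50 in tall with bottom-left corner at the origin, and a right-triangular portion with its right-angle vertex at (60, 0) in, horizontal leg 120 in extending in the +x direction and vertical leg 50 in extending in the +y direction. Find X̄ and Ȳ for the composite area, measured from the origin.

Part | A | x̄ᵢ | ȳᵢ | A·x̄ᵢ | A·ȳᵢ
rectangular portion | 3000.00 | 30.00 | 25.00 | 90000.00 | 75000.00
triangular portion | 3000.00 | 100.00 | 16.67 | 300000.00 | 50000.00
Σ | 6000.00 |  |  | 390000.00 | 125000.00
X̄ = 390000.00 / 6000.00 = 65.00 in
Ȳ = 125000.00 / 6000.00 = 20.83 in

X̄ = 65.00 in, Ȳ = 20.83 in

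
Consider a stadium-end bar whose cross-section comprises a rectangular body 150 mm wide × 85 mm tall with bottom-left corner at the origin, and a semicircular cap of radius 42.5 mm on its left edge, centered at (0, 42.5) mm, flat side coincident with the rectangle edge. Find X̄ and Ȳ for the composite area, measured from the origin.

X̄ = 58.06 mm, Ȳ = 42.50 mm

Part | A | x̄ᵢ | ȳᵢ | A·x̄ᵢ | A·ȳᵢ
rectangular body | 12750.00 | 75.00 | 42.50 | 956250.00 | 541875.00
semicircular end | 2837.25 | -18.04 | 42.50 | -51177.08 | 120583.16
Σ | 15587.25 |  |  | 905072.92 | 662458.16
X̄ = 905072.92 / 15587.25 = 58.06 mm
Ȳ = 662458.16 / 15587.25 = 42.50 mm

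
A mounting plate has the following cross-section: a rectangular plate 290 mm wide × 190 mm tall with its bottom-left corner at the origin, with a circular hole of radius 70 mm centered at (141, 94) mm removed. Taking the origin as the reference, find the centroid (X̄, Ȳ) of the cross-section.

Part | A | x̄ᵢ | ȳᵢ | A·x̄ᵢ | A·ȳᵢ
plate | 55100.00 | 145.00 | 95.00 | 7989500.00 | 5234500.00
hole | -15393.80 | 141.00 | 94.00 | -2170526.36 | -1447017.58
Σ | 39706.20 |  |  | 5818973.64 | 3787482.42
X̄ = 5818973.64 / 39706.20 = 146.55 mm
Ȳ = 3787482.42 / 39706.20 = 95.39 mm

X̄ = 146.55 mm, Ȳ = 95.39 mm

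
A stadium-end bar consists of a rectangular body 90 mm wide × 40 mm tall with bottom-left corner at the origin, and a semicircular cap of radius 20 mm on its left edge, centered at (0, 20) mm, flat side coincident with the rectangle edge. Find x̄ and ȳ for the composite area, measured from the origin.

rectangular body: A = 90 × 40 = 3600.00, centroid at (45.00, 20.00).
semicircular end: A = ½π·20² = 628.32, centroid at (-8.49, 20.00).
ΣA = 4228.32 mm²
ΣAx̄ = (3600.00)(45.00) + (628.32)(-8.49) = 156666.67 mm³
ΣAȳ = (3600.00)(20.00) + (628.32)(20.00) = 84566.37 mm³
x̄ = 156666.67 / 4228.32 = 37.05 mm
ȳ = 84566.37 / 4228.32 = 20.00 mm

x̄ = 37.05 mm, ȳ = 20.00 mm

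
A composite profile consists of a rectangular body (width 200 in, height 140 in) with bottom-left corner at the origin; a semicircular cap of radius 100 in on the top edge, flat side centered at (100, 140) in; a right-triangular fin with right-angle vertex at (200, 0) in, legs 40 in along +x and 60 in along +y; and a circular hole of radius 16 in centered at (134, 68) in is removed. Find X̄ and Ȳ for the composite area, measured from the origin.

rectangular body: A = 200 × 140 = 28000.00, centroid at (100.00, 70.00).
semicircular top: A = ½π·100² = 15707.96, centroid at (100.00, 182.44).
triangular fin: A = ½·40·60 = 1200.00, centroid at (213.33, 20.00).
hole: A = −π·16² = -804.25, centroid at (134.00, 68.00).
ΣA = 44103.72 in², ΣAX̄ = 4519027.13 in³, ΣAȲ = 4795092.68 in³.
X̄ = 4519027.13/44103.72 = 102.46 in; Ȳ = 4795092.68/44103.72 = 108.72 in.

X̄ = 102.46 in, Ȳ = 108.72 in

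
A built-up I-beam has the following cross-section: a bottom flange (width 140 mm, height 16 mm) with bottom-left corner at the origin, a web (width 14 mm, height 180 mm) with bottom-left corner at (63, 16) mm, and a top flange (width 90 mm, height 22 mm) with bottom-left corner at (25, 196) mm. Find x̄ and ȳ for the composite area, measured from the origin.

bottom flange: A = 140 × 16 = 2240.00, centroid at (70.00, 8.00).
web: A = 14 × 180 = 2520.00, centroid at (70.00, 106.00).
top flange: A = 90 × 22 = 1980.00, centroid at (70.00, 207.00).
ΣA = 6740.00 mm², ΣAx̄ = 471800.00 mm³, ΣAȳ = 694900.00 mm³.
x̄ = 471800.00/6740.00 = 70.00 mm; ȳ = 694900.00/6740.00 = 103.10 mm.

x̄ = 70.00 mm, ȳ = 103.10 mm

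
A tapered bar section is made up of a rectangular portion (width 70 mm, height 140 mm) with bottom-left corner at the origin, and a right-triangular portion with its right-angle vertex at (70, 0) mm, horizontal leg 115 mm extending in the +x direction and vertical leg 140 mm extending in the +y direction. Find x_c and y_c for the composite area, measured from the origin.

rectangular portion: A = 70 × 140 = 9800.00, centroid at (35.00, 70.00).
triangular portion: A = ½·115·140 = 8050.00, centroid at (108.33, 46.67).
ΣA = 17850.00 mm²
ΣAx_c = (9800.00)(35.00) + (8050.00)(108.33) = 1215083.33 mm³
ΣAy_c = (9800.00)(70.00) + (8050.00)(46.67) = 1061666.67 mm³
x_c = 1215083.33 / 17850.00 = 68.07 mm
y_c = 1061666.67 / 17850.00 = 59.48 mm

x_c = 68.07 mm, y_c = 59.48 mm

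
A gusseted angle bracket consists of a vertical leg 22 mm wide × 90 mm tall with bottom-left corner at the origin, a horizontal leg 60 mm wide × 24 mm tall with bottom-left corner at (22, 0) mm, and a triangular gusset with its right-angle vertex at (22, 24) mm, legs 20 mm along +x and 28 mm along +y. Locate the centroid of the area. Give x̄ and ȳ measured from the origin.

vertical leg: A = 22 × 90 = 1980.00, centroid at (11.00, 45.00).
horizontal leg: A = 60 × 24 = 1440.00, centroid at (52.00, 12.00).
gusset: A = ½·20·28 = 280.00, centroid at (28.67, 33.33).
ΣA = 3700.00 mm², ΣAx̄ = 104686.67 mm³, ΣAȳ = 115713.33 mm³.
x̄ = 104686.67/3700.00 = 28.29 mm; ȳ = 115713.33/3700.00 = 31.27 mm.

x̄ = 28.29 mm, ȳ = 31.27 mm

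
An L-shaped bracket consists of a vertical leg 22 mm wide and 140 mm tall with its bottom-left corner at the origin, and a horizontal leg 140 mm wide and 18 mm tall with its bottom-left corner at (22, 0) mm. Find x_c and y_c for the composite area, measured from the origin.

x_c = 47.45 mm, y_c = 42.55 mm

vertical leg: A = 22 × 140 = 3080.00, centroid at (11.00, 70.00).
horizontal leg: A = 140 × 18 = 2520.00, centroid at (92.00, 9.00).
ΣA = 5600.00 mm², ΣAx_c = 265720.00 mm³, ΣAy_c = 238280.00 mm³.
x_c = 265720.00/5600.00 = 47.45 mm; y_c = 238280.00/5600.00 = 42.55 mm.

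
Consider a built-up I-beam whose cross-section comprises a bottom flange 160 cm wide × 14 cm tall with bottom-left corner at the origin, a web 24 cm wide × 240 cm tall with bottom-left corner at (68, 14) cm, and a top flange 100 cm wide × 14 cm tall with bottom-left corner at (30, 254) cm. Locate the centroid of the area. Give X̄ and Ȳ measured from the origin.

bottom flange: A = 160 × 14 = 2240.00, centroid at (80.00, 7.00).
web: A = 24 × 240 = 5760.00, centroid at (80.00, 134.00).
top flange: A = 100 × 14 = 1400.00, centroid at (80.00, 261.00).
ΣA = 9400.00 cm²
ΣAX̄ = (2240.00)(80.00) + (5760.00)(80.00) + (1400.00)(80.00) = 752000.00 cm³
ΣAȲ = (2240.00)(7.00) + (5760.00)(134.00) + (1400.00)(261.00) = 1152920.00 cm³
X̄ = 752000.00 / 9400.00 = 80.00 cm
Ȳ = 1152920.00 / 9400.00 = 122.65 cm

X̄ = 80.00 cm, Ȳ = 122.65 cm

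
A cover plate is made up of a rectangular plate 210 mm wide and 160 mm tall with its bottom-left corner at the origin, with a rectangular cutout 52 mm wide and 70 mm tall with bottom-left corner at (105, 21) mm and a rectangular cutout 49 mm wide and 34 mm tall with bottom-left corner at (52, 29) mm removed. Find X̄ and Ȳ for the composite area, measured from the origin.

plate: A = 210 × 160 = 33600.00, centroid at (105.00, 80.00).
hole 1: A = −(52 × 70) = -3640.00, centroid at (131.00, 56.00).
hole 2: A = −(49 × 34) = -1666.00, centroid at (76.50, 46.00).
ΣA = 28294.00 mm²
ΣAX̄ = (33600.00)(105.00) + (-3640.00)(131.00) + (-1666.00)(76.50) = 2923711.00 mm³
ΣAȲ = (33600.00)(80.00) + (-3640.00)(56.00) + (-1666.00)(46.00) = 2407524.00 mm³
X̄ = 2923711.00 / 28294.00 = 103.33 mm
Ȳ = 2407524.00 / 28294.00 = 85.09 mm

X̄ = 103.33 mm, Ȳ = 85.09 mm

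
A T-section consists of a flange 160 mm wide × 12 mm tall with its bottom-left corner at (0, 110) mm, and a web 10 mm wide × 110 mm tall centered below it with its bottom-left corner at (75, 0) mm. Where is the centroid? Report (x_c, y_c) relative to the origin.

Part | A | x̄ᵢ | ȳᵢ | A·x̄ᵢ | A·ȳᵢ
web | 1100.00 | 80.00 | 55.00 | 88000.00 | 60500.00
flange | 1920.00 | 80.00 | 116.00 | 153600.00 | 222720.00
Σ | 3020.00 |  |  | 241600.00 | 283220.00
x_c = 241600.00 / 3020.00 = 80.00 mm
y_c = 283220.00 / 3020.00 = 93.78 mm

x_c = 80.00 mm, y_c = 93.78 mm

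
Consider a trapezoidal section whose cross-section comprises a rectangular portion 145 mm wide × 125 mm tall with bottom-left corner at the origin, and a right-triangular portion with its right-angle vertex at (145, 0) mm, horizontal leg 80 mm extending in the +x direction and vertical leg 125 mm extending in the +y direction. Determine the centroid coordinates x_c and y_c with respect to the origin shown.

Part | A | x̄ᵢ | ȳᵢ | A·x̄ᵢ | A·ȳᵢ
rectangular portion | 18125.00 | 72.50 | 62.50 | 1314062.50 | 1132812.50
triangular portion | 5000.00 | 171.67 | 41.67 | 858333.33 | 208333.33
Σ | 23125.00 |  |  | 2172395.83 | 1341145.83
x_c = 2172395.83 / 23125.00 = 93.94 mm
y_c = 1341145.83 / 23125.00 = 58.00 mm

x_c = 93.94 mm, y_c = 58.00 mm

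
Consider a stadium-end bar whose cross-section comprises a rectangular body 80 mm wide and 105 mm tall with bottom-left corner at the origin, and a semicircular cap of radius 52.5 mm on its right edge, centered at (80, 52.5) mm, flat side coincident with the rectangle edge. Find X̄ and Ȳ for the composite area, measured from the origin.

Part | A | x̄ᵢ | ȳᵢ | A·x̄ᵢ | A·ȳᵢ
rectangular body | 8400.00 | 40.00 | 52.50 | 336000.00 | 441000.00
semicircular end | 4329.51 | 102.28 | 52.50 | 442829.34 | 227299.14
Σ | 12729.51 |  |  | 778829.34 | 668299.14
X̄ = 778829.34 / 12729.51 = 61.18 mm
Ȳ = 668299.14 / 12729.51 = 52.50 mm

X̄ = 61.18 mm, Ȳ = 52.50 mm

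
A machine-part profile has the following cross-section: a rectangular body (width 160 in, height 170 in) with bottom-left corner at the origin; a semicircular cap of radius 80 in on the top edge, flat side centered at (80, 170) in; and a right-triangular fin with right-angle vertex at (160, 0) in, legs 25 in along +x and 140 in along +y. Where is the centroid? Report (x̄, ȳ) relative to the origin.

x̄ = 83.96 in, ȳ = 113.94 in

rectangular body: A = 160 × 170 = 27200.00, centroid at (80.00, 85.00).
semicircular top: A = ½π·80² = 10053.10, centroid at (80.00, 203.95).
triangular fin: A = ½·25·140 = 1750.00, centroid at (168.33, 46.67).
ΣA = 39003.10 in²
ΣAx̄ = (27200.00)(80.00) + (10053.10)(80.00) + (1750.00)(168.33) = 3274831.05 in³
ΣAȳ = (27200.00)(85.00) + (10053.10)(203.95) + (1750.00)(46.67) = 4444026.40 in³
x̄ = 3274831.05 / 39003.10 = 83.96 in
ȳ = 4444026.40 / 39003.10 = 113.94 in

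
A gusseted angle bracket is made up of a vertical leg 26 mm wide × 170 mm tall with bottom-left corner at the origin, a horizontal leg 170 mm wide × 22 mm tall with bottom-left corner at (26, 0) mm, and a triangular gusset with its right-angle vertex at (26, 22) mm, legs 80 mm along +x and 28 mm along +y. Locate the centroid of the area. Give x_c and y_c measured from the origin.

x_c = 57.28 mm, y_c = 48.70 mm

vertical leg: A = 26 × 170 = 4420.00, centroid at (13.00, 85.00).
horizontal leg: A = 170 × 22 = 3740.00, centroid at (111.00, 11.00).
gusset: A = ½·80·28 = 1120.00, centroid at (52.67, 31.33).
ΣA = 9280.00 mm², ΣAx_c = 531586.67 mm³, ΣAy_c = 451933.33 mm³.
x_c = 531586.67/9280.00 = 57.28 mm; y_c = 451933.33/9280.00 = 48.70 mm.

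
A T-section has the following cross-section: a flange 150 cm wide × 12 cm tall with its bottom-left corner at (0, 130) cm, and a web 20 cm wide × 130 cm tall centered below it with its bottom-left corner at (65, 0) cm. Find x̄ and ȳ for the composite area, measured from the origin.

x̄ = 75.00 cm, ȳ = 94.05 cm

Part | A | x̄ᵢ | ȳᵢ | A·x̄ᵢ | A·ȳᵢ
web | 2600.00 | 75.00 | 65.00 | 195000.00 | 169000.00
flange | 1800.00 | 75.00 | 136.00 | 135000.00 | 244800.00
Σ | 4400.00 |  |  | 330000.00 | 413800.00
x̄ = 330000.00 / 4400.00 = 75.00 cm
ȳ = 413800.00 / 4400.00 = 94.05 cm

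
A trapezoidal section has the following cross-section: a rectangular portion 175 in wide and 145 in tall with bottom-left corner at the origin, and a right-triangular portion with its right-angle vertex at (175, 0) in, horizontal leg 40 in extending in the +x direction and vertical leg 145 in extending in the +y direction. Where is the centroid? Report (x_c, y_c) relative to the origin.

x_c = 97.84 in, y_c = 70.02 in

rectangular portion: A = 175 × 145 = 25375.00, centroid at (87.50, 72.50).
triangular portion: A = ½·40·145 = 2900.00, centroid at (188.33, 48.33).
ΣA = 28275.00 in², ΣAx_c = 2766479.17 in³, ΣAy_c = 1979854.17 in³.
x_c = 2766479.17/28275.00 = 97.84 in; y_c = 1979854.17/28275.00 = 70.02 in.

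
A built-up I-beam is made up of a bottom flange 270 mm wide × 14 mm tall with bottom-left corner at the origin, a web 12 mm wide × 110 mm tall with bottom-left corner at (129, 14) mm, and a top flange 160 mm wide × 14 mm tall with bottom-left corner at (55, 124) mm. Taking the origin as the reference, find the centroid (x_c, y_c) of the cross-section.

x_c = 135.00 mm, y_c = 55.99 mm

bottom flange: A = 270 × 14 = 3780.00, centroid at (135.00, 7.00).
web: A = 12 × 110 = 1320.00, centroid at (135.00, 69.00).
top flange: A = 160 × 14 = 2240.00, centroid at (135.00, 131.00).
ΣA = 7340.00 mm²
ΣAx_c = (3780.00)(135.00) + (1320.00)(135.00) + (2240.00)(135.00) = 990900.00 mm³
ΣAy_c = (3780.00)(7.00) + (1320.00)(69.00) + (2240.00)(131.00) = 410980.00 mm³
x_c = 990900.00 / 7340.00 = 135.00 mm
y_c = 410980.00 / 7340.00 = 55.99 mm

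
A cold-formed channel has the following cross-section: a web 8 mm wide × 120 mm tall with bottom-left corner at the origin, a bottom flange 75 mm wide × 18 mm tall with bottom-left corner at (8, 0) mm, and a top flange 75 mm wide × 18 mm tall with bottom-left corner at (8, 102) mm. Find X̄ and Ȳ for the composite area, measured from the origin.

X̄ = 34.61 mm, Ȳ = 60.00 mm

web: A = 8 × 120 = 960.00, centroid at (4.00, 60.00).
bottom flange: A = 75 × 18 = 1350.00, centroid at (45.50, 9.00).
top flange: A = 75 × 18 = 1350.00, centroid at (45.50, 111.00).
ΣA = 3660.00 mm²
ΣAX̄ = (960.00)(4.00) + (1350.00)(45.50) + (1350.00)(45.50) = 126690.00 mm³
ΣAȲ = (960.00)(60.00) + (1350.00)(9.00) + (1350.00)(111.00) = 219600.00 mm³
X̄ = 126690.00 / 3660.00 = 34.61 mm
Ȳ = 219600.00 / 3660.00 = 60.00 mm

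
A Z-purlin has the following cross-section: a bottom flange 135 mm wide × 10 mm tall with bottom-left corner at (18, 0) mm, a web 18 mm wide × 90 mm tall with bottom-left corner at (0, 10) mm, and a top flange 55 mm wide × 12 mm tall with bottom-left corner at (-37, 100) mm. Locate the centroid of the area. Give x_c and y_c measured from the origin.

x_c = 34.09 mm, y_c = 45.68 mm

Part | A | x̄ᵢ | ȳᵢ | A·x̄ᵢ | A·ȳᵢ
bottom flange | 1350.00 | 85.50 | 5.00 | 115425.00 | 6750.00
web | 1620.00 | 9.00 | 55.00 | 14580.00 | 89100.00
top flange | 660.00 | -9.50 | 106.00 | -6270.00 | 69960.00
Σ | 3630.00 |  |  | 123735.00 | 165810.00
x_c = 123735.00 / 3630.00 = 34.09 mm
y_c = 165810.00 / 3630.00 = 45.68 mm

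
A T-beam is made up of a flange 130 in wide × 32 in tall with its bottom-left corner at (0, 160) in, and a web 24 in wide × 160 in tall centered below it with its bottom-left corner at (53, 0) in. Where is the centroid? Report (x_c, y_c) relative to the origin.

x_c = 65.00 in, y_c = 129.92 in

Part | A | x̄ᵢ | ȳᵢ | A·x̄ᵢ | A·ȳᵢ
web | 3840.00 | 65.00 | 80.00 | 249600.00 | 307200.00
flange | 4160.00 | 65.00 | 176.00 | 270400.00 | 732160.00
Σ | 8000.00 |  |  | 520000.00 | 1039360.00
x_c = 520000.00 / 8000.00 = 65.00 in
y_c = 1039360.00 / 8000.00 = 129.92 in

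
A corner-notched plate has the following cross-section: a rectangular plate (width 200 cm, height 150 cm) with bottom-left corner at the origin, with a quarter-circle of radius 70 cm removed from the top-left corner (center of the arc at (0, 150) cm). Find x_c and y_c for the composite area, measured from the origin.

x_c = 110.34 cm, y_c = 68.33 cm

plate: A = 200 × 150 = 30000.00, centroid at (100.00, 75.00).
removed quarter-circle: A = −¼π·70² = -3848.45, centroid at (29.71, 120.29).
ΣA = 26151.55 cm²
ΣAx_c = (30000.00)(100.00) + (-3848.45)(29.71) = 2885666.67 cm³
ΣAy_c = (30000.00)(75.00) + (-3848.45)(120.29) = 1787065.68 cm³
x_c = 2885666.67 / 26151.55 = 110.34 cm
y_c = 1787065.68 / 26151.55 = 68.33 cm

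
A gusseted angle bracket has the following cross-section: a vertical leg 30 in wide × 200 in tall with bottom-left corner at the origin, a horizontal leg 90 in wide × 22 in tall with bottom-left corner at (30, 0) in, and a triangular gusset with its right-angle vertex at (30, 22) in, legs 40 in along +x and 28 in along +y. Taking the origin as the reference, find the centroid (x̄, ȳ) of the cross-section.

x̄ = 30.77 in, ȳ = 74.86 in

vertical leg: A = 30 × 200 = 6000.00, centroid at (15.00, 100.00).
horizontal leg: A = 90 × 22 = 1980.00, centroid at (75.00, 11.00).
gusset: A = ½·40·28 = 560.00, centroid at (43.33, 31.33).
ΣA = 8540.00 in², ΣAx̄ = 262766.67 in³, ΣAȳ = 639326.67 in³.
x̄ = 262766.67/8540.00 = 30.77 in; ȳ = 639326.67/8540.00 = 74.86 in.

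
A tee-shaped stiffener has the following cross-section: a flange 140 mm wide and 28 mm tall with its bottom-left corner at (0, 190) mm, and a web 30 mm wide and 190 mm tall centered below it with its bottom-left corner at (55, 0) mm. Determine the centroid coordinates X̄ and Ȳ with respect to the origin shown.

web: A = 30 × 190 = 5700.00, centroid at (70.00, 95.00).
flange: A = 140 × 28 = 3920.00, centroid at (70.00, 204.00).
ΣA = 9620.00 mm², ΣAX̄ = 673400.00 mm³, ΣAȲ = 1341180.00 mm³.
X̄ = 673400.00/9620.00 = 70.00 mm; Ȳ = 1341180.00/9620.00 = 139.42 mm.

X̄ = 70.00 mm, Ȳ = 139.42 mm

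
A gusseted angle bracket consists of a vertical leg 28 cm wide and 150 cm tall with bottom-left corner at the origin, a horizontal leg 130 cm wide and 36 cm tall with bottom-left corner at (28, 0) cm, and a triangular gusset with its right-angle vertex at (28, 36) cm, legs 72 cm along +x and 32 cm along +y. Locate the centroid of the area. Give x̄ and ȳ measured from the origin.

vertical leg: A = 28 × 150 = 4200.00, centroid at (14.00, 75.00).
horizontal leg: A = 130 × 36 = 4680.00, centroid at (93.00, 18.00).
gusset: A = ½·72·32 = 1152.00, centroid at (52.00, 46.67).
ΣA = 10032.00 cm²
ΣAx̄ = (4200.00)(14.00) + (4680.00)(93.00) + (1152.00)(52.00) = 553944.00 cm³
ΣAȳ = (4200.00)(75.00) + (4680.00)(18.00) + (1152.00)(46.67) = 453000.00 cm³
x̄ = 553944.00 / 10032.00 = 55.22 cm
ȳ = 453000.00 / 10032.00 = 45.16 cm

x̄ = 55.22 cm, ȳ = 45.16 cm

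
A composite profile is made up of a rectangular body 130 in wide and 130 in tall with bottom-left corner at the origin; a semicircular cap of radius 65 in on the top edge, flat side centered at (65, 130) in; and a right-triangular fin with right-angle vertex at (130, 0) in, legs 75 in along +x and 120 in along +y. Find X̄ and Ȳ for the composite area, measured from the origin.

X̄ = 79.45 in, Ȳ = 82.90 in

Part | A | x̄ᵢ | ȳᵢ | A·x̄ᵢ | A·ȳᵢ
rectangular body | 16900.00 | 65.00 | 65.00 | 1098500.00 | 1098500.00
semicircular top | 6636.61 | 65.00 | 157.59 | 431379.94 | 1045843.22
triangular fin | 4500.00 | 155.00 | 40.00 | 697500.00 | 180000.00
Σ | 28036.61 |  |  | 2227379.94 | 2324343.22
X̄ = 2227379.94 / 28036.61 = 79.45 in
Ȳ = 2324343.22 / 28036.61 = 82.90 in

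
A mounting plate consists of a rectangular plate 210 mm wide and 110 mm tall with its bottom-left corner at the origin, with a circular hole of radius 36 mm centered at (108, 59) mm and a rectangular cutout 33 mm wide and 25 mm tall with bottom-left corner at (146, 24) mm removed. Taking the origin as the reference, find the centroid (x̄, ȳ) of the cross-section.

Part | A | x̄ᵢ | ȳᵢ | A·x̄ᵢ | A·ȳᵢ
plate | 23100.00 | 105.00 | 55.00 | 2425500.00 | 1270500.00
hole 1 | -4071.50 | 108.00 | 59.00 | -439722.44 | -240218.74
hole 2 | -825.00 | 162.50 | 36.50 | -134062.50 | -30112.50
Σ | 18203.50 |  |  | 1851715.06 | 1000168.76
x̄ = 1851715.06 / 18203.50 = 101.72 mm
ȳ = 1000168.76 / 18203.50 = 54.94 mm

x̄ = 101.72 mm, ȳ = 54.94 mm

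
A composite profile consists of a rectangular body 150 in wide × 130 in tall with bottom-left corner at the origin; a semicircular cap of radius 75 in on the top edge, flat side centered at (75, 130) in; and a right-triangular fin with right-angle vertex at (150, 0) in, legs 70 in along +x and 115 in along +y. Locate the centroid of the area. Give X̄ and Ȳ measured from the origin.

Part | A | x̄ᵢ | ȳᵢ | A·x̄ᵢ | A·ȳᵢ
rectangular body | 19500.00 | 75.00 | 65.00 | 1462500.00 | 1267500.00
semicircular top | 8835.73 | 75.00 | 161.83 | 662679.70 | 1429894.81
triangular fin | 4025.00 | 173.33 | 38.33 | 697666.67 | 154291.67
Σ | 32360.73 |  |  | 2822846.37 | 2851686.48
X̄ = 2822846.37 / 32360.73 = 87.23 in
Ȳ = 2851686.48 / 32360.73 = 88.12 in

X̄ = 87.23 in, Ȳ = 88.12 in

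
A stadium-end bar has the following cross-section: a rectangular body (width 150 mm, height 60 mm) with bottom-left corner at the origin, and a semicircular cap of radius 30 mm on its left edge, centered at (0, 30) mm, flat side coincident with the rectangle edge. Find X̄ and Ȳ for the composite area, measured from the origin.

X̄ = 63.09 mm, Ȳ = 30.00 mm

rectangular body: A = 150 × 60 = 9000.00, centroid at (75.00, 30.00).
semicircular end: A = ½π·30² = 1413.72, centroid at (-12.73, 30.00).
ΣA = 10413.72 mm²
ΣAX̄ = (9000.00)(75.00) + (1413.72)(-12.73) = 657000.00 mm³
ΣAȲ = (9000.00)(30.00) + (1413.72)(30.00) = 312411.50 mm³
X̄ = 657000.00 / 10413.72 = 63.09 mm
Ȳ = 312411.50 / 10413.72 = 30.00 mm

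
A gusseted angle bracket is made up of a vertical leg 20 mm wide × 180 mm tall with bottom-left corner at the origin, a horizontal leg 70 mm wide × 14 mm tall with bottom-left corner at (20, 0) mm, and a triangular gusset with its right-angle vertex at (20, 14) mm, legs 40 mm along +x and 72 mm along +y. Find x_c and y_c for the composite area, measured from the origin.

vertical leg: A = 20 × 180 = 3600.00, centroid at (10.00, 90.00).
horizontal leg: A = 70 × 14 = 980.00, centroid at (55.00, 7.00).
gusset: A = ½·40·72 = 1440.00, centroid at (33.33, 38.00).
ΣA = 6020.00 mm²
ΣAx_c = (3600.00)(10.00) + (980.00)(55.00) + (1440.00)(33.33) = 137900.00 mm³
ΣAy_c = (3600.00)(90.00) + (980.00)(7.00) + (1440.00)(38.00) = 385580.00 mm³
x_c = 137900.00 / 6020.00 = 22.91 mm
y_c = 385580.00 / 6020.00 = 64.05 mm

x_c = 22.91 mm, y_c = 64.05 mm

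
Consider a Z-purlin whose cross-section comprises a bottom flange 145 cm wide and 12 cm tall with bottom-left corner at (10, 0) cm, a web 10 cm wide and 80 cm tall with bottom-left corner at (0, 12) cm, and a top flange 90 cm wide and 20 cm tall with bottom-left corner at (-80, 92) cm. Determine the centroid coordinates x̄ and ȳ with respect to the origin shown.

x̄ = 19.48 cm, ȳ = 54.29 cm

bottom flange: A = 145 × 12 = 1740.00, centroid at (82.50, 6.00).
web: A = 10 × 80 = 800.00, centroid at (5.00, 52.00).
top flange: A = 90 × 20 = 1800.00, centroid at (-35.00, 102.00).
ΣA = 4340.00 cm²
ΣAx̄ = (1740.00)(82.50) + (800.00)(5.00) + (1800.00)(-35.00) = 84550.00 cm³
ΣAȳ = (1740.00)(6.00) + (800.00)(52.00) + (1800.00)(102.00) = 235640.00 cm³
x̄ = 84550.00 / 4340.00 = 19.48 cm
ȳ = 235640.00 / 4340.00 = 54.29 cm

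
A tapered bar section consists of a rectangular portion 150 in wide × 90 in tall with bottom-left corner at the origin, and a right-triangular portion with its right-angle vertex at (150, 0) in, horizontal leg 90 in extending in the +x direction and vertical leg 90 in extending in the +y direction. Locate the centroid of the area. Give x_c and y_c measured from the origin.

rectangular portion: A = 150 × 90 = 13500.00, centroid at (75.00, 45.00).
triangular portion: A = ½·90·90 = 4050.00, centroid at (180.00, 30.00).
ΣA = 17550.00 in²
ΣAx_c = (13500.00)(75.00) + (4050.00)(180.00) = 1741500.00 in³
ΣAy_c = (13500.00)(45.00) + (4050.00)(30.00) = 729000.00 in³
x_c = 1741500.00 / 17550.00 = 99.23 in
y_c = 729000.00 / 17550.00 = 41.54 in

x_c = 99.23 in, y_c = 41.54 in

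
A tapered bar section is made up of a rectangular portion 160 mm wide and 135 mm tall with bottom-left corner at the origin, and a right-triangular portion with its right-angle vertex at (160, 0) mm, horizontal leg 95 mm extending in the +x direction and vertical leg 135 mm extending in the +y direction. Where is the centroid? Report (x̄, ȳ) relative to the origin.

Part | A | x̄ᵢ | ȳᵢ | A·x̄ᵢ | A·ȳᵢ
rectangular portion | 21600.00 | 80.00 | 67.50 | 1728000.00 | 1458000.00
triangular portion | 6412.50 | 191.67 | 45.00 | 1229062.50 | 288562.50
Σ | 28012.50 |  |  | 2957062.50 | 1746562.50
x̄ = 2957062.50 / 28012.50 = 105.56 mm
ȳ = 1746562.50 / 28012.50 = 62.35 mm

x̄ = 105.56 mm, ȳ = 62.35 mm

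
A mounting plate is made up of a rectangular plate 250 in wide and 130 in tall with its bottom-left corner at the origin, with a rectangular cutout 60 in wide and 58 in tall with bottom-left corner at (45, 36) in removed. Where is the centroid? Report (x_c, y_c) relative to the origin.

Part | A | x̄ᵢ | ȳᵢ | A·x̄ᵢ | A·ȳᵢ
plate | 32500.00 | 125.00 | 65.00 | 4062500.00 | 2112500.00
hole | -3480.00 | 75.00 | 65.00 | -261000.00 | -226200.00
Σ | 29020.00 |  |  | 3801500.00 | 1886300.00
x_c = 3801500.00 / 29020.00 = 131.00 in
y_c = 1886300.00 / 29020.00 = 65.00 in

x_c = 131.00 in, y_c = 65.00 in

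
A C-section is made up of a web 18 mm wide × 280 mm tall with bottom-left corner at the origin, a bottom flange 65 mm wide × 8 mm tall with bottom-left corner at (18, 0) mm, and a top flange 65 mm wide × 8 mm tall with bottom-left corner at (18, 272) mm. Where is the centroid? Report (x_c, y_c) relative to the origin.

web: A = 18 × 280 = 5040.00, centroid at (9.00, 140.00).
bottom flange: A = 65 × 8 = 520.00, centroid at (50.50, 4.00).
top flange: A = 65 × 8 = 520.00, centroid at (50.50, 276.00).
ΣA = 6080.00 mm², ΣAx_c = 97880.00 mm³, ΣAy_c = 851200.00 mm³.
x_c = 97880.00/6080.00 = 16.10 mm; y_c = 851200.00/6080.00 = 140.00 mm.

x_c = 16.10 mm, y_c = 140.00 mm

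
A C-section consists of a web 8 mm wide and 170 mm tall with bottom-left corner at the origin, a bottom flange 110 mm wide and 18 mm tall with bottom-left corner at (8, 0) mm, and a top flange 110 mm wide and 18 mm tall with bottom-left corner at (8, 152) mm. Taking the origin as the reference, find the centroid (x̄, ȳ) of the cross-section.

x̄ = 47.92 mm, ȳ = 85.00 mm

web: A = 8 × 170 = 1360.00, centroid at (4.00, 85.00).
bottom flange: A = 110 × 18 = 1980.00, centroid at (63.00, 9.00).
top flange: A = 110 × 18 = 1980.00, centroid at (63.00, 161.00).
ΣA = 5320.00 mm²
ΣAx̄ = (1360.00)(4.00) + (1980.00)(63.00) + (1980.00)(63.00) = 254920.00 mm³
ΣAȳ = (1360.00)(85.00) + (1980.00)(9.00) + (1980.00)(161.00) = 452200.00 mm³
x̄ = 254920.00 / 5320.00 = 47.92 mm
ȳ = 452200.00 / 5320.00 = 85.00 mm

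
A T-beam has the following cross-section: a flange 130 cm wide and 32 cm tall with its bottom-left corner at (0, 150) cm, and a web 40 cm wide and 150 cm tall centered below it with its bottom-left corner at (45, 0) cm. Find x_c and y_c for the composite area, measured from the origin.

web: A = 40 × 150 = 6000.00, centroid at (65.00, 75.00).
flange: A = 130 × 32 = 4160.00, centroid at (65.00, 166.00).
ΣA = 10160.00 cm²
ΣAx_c = (6000.00)(65.00) + (4160.00)(65.00) = 660400.00 cm³
ΣAy_c = (6000.00)(75.00) + (4160.00)(166.00) = 1140560.00 cm³
x_c = 660400.00 / 10160.00 = 65.00 cm
y_c = 1140560.00 / 10160.00 = 112.26 cm

x_c = 65.00 cm, y_c = 112.26 cm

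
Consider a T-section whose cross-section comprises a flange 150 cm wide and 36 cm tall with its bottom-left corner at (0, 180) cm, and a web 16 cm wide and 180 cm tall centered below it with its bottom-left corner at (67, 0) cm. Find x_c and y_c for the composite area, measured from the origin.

web: A = 16 × 180 = 2880.00, centroid at (75.00, 90.00).
flange: A = 150 × 36 = 5400.00, centroid at (75.00, 198.00).
ΣA = 8280.00 cm²
ΣAx_c = (2880.00)(75.00) + (5400.00)(75.00) = 621000.00 cm³
ΣAy_c = (2880.00)(90.00) + (5400.00)(198.00) = 1328400.00 cm³
x_c = 621000.00 / 8280.00 = 75.00 cm
y_c = 1328400.00 / 8280.00 = 160.43 cm

x_c = 75.00 cm, y_c = 160.43 cm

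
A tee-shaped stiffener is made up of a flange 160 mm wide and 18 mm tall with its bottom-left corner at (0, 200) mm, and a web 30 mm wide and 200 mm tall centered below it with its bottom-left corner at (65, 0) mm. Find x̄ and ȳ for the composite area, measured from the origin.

x̄ = 80.00 mm, ȳ = 135.35 mm

Part | A | x̄ᵢ | ȳᵢ | A·x̄ᵢ | A·ȳᵢ
web | 6000.00 | 80.00 | 100.00 | 480000.00 | 600000.00
flange | 2880.00 | 80.00 | 209.00 | 230400.00 | 601920.00
Σ | 8880.00 |  |  | 710400.00 | 1201920.00
x̄ = 710400.00 / 8880.00 = 80.00 mm
ȳ = 1201920.00 / 8880.00 = 135.35 mm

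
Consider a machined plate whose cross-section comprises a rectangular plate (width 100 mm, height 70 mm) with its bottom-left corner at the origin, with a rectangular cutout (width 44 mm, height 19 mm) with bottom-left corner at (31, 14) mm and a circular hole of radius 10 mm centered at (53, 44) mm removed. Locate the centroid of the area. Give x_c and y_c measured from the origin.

plate: A = 100 × 70 = 7000.00, centroid at (50.00, 35.00).
hole 1: A = −(44 × 19) = -836.00, centroid at (53.00, 23.50).
hole 2: A = −π·10² = -314.16, centroid at (53.00, 44.00).
ΣA = 5849.84 mm²
ΣAx_c = (7000.00)(50.00) + (-836.00)(53.00) + (-314.16)(53.00) = 289041.56 mm³
ΣAy_c = (7000.00)(35.00) + (-836.00)(23.50) + (-314.16)(44.00) = 211530.99 mm³
x_c = 289041.56 / 5849.84 = 49.41 mm
y_c = 211530.99 / 5849.84 = 36.16 mm

x_c = 49.41 mm, y_c = 36.16 mm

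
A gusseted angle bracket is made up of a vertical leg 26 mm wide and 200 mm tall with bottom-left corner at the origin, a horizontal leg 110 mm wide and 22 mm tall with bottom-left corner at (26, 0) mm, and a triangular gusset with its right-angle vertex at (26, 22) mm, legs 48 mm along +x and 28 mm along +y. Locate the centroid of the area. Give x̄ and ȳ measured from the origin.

Part | A | x̄ᵢ | ȳᵢ | A·x̄ᵢ | A·ȳᵢ
vertical leg | 5200.00 | 13.00 | 100.00 | 67600.00 | 520000.00
horizontal leg | 2420.00 | 81.00 | 11.00 | 196020.00 | 26620.00
gusset | 672.00 | 42.00 | 31.33 | 28224.00 | 21056.00
Σ | 8292.00 |  |  | 291844.00 | 567676.00
x̄ = 291844.00 / 8292.00 = 35.20 mm
ȳ = 567676.00 / 8292.00 = 68.46 mm

x̄ = 35.20 mm, ȳ = 68.46 mm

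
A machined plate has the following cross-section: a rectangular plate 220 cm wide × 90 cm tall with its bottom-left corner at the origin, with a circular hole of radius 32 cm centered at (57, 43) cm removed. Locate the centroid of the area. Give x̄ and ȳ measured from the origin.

x̄ = 120.28 cm, ȳ = 45.39 cm

plate: A = 220 × 90 = 19800.00, centroid at (110.00, 45.00).
hole: A = −π·32² = -3216.99, centroid at (57.00, 43.00).
ΣA = 16583.01 cm², ΣAx̄ = 1994631.52 cm³, ΣAȳ = 752669.39 cm³.
x̄ = 1994631.52/16583.01 = 120.28 cm; ȳ = 752669.39/16583.01 = 45.39 cm.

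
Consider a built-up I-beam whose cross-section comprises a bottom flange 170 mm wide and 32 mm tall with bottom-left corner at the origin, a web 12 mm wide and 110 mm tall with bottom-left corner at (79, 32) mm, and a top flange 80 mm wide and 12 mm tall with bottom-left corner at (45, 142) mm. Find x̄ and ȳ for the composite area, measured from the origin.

x̄ = 85.00 mm, ȳ = 44.55 mm

Part | A | x̄ᵢ | ȳᵢ | A·x̄ᵢ | A·ȳᵢ
bottom flange | 5440.00 | 85.00 | 16.00 | 462400.00 | 87040.00
web | 1320.00 | 85.00 | 87.00 | 112200.00 | 114840.00
top flange | 960.00 | 85.00 | 148.00 | 81600.00 | 142080.00
Σ | 7720.00 |  |  | 656200.00 | 343960.00
x̄ = 656200.00 / 7720.00 = 85.00 mm
ȳ = 343960.00 / 7720.00 = 44.55 mm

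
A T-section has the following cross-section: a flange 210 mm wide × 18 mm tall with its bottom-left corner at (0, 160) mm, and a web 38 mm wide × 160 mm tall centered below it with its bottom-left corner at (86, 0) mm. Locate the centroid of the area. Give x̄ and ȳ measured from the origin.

Part | A | x̄ᵢ | ȳᵢ | A·x̄ᵢ | A·ȳᵢ
web | 6080.00 | 105.00 | 80.00 | 638400.00 | 486400.00
flange | 3780.00 | 105.00 | 169.00 | 396900.00 | 638820.00
Σ | 9860.00 |  |  | 1035300.00 | 1125220.00
x̄ = 1035300.00 / 9860.00 = 105.00 mm
ȳ = 1125220.00 / 9860.00 = 114.12 mm

x̄ = 105.00 mm, ȳ = 114.12 mm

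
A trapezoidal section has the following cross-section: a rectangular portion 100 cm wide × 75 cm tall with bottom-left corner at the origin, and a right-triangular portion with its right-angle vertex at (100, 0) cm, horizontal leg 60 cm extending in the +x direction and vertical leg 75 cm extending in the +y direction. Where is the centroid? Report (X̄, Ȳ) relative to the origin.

Part | A | x̄ᵢ | ȳᵢ | A·x̄ᵢ | A·ȳᵢ
rectangular portion | 7500.00 | 50.00 | 37.50 | 375000.00 | 281250.00
triangular portion | 2250.00 | 120.00 | 25.00 | 270000.00 | 56250.00
Σ | 9750.00 |  |  | 645000.00 | 337500.00
X̄ = 645000.00 / 9750.00 = 66.15 cm
Ȳ = 337500.00 / 9750.00 = 34.62 cm

X̄ = 66.15 cm, Ȳ = 34.62 cm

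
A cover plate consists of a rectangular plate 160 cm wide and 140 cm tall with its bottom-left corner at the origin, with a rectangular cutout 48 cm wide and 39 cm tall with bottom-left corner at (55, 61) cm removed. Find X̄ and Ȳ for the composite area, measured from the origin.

plate: A = 160 × 140 = 22400.00, centroid at (80.00, 70.00).
hole: A = −(48 × 39) = -1872.00, centroid at (79.00, 80.50).
ΣA = 20528.00 cm²
ΣAX̄ = (22400.00)(80.00) + (-1872.00)(79.00) = 1644112.00 cm³
ΣAȲ = (22400.00)(70.00) + (-1872.00)(80.50) = 1417304.00 cm³
X̄ = 1644112.00 / 20528.00 = 80.09 cm
Ȳ = 1417304.00 / 20528.00 = 69.04 cm

X̄ = 80.09 cm, Ȳ = 69.04 cm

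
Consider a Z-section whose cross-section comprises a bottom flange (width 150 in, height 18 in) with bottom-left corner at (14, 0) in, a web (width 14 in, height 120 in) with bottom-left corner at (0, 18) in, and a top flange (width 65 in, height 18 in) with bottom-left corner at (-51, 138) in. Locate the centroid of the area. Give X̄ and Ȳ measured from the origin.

X̄ = 41.52 in, Ȳ = 58.98 in

bottom flange: A = 150 × 18 = 2700.00, centroid at (89.00, 9.00).
web: A = 14 × 120 = 1680.00, centroid at (7.00, 78.00).
top flange: A = 65 × 18 = 1170.00, centroid at (-18.50, 147.00).
ΣA = 5550.00 in²
ΣAX̄ = (2700.00)(89.00) + (1680.00)(7.00) + (1170.00)(-18.50) = 230415.00 in³
ΣAȲ = (2700.00)(9.00) + (1680.00)(78.00) + (1170.00)(147.00) = 327330.00 in³
X̄ = 230415.00 / 5550.00 = 41.52 in
Ȳ = 327330.00 / 5550.00 = 58.98 in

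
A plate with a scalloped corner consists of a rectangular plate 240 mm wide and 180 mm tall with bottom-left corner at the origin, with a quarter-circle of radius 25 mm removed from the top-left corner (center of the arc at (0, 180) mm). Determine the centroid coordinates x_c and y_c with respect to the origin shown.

x_c = 121.26 mm, y_c = 89.09 mm

Part | A | x̄ᵢ | ȳᵢ | A·x̄ᵢ | A·ȳᵢ
plate | 43200.00 | 120.00 | 90.00 | 5184000.00 | 3888000.00
removed quarter-circle | -490.87 | 10.61 | 169.39 | -5208.33 | -83148.96
Σ | 42709.13 |  |  | 5178791.67 | 3804851.04
x_c = 5178791.67 / 42709.13 = 121.26 mm
y_c = 3804851.04 / 42709.13 = 89.09 mm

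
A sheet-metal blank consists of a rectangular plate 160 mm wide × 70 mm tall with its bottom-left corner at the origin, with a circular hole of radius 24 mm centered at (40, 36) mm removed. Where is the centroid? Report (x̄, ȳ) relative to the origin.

plate: A = 160 × 70 = 11200.00, centroid at (80.00, 35.00).
hole: A = −π·24² = -1809.56, centroid at (40.00, 36.00).
ΣA = 9390.44 mm²
ΣAx̄ = (11200.00)(80.00) + (-1809.56)(40.00) = 823617.71 mm³
ΣAȳ = (11200.00)(35.00) + (-1809.56)(36.00) = 326855.93 mm³
x̄ = 823617.71 / 9390.44 = 87.71 mm
ȳ = 326855.93 / 9390.44 = 34.81 mm

x̄ = 87.71 mm, ȳ = 34.81 mm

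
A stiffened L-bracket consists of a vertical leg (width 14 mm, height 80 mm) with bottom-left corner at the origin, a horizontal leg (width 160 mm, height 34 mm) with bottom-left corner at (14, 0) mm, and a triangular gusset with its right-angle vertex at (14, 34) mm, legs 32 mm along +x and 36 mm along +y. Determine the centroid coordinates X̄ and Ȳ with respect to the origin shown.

X̄ = 74.75 mm, Ȳ = 22.95 mm

vertical leg: A = 14 × 80 = 1120.00, centroid at (7.00, 40.00).
horizontal leg: A = 160 × 34 = 5440.00, centroid at (94.00, 17.00).
gusset: A = ½·32·36 = 576.00, centroid at (24.67, 46.00).
ΣA = 7136.00 mm², ΣAX̄ = 533408.00 mm³, ΣAȲ = 163776.00 mm³.
X̄ = 533408.00/7136.00 = 74.75 mm; Ȳ = 163776.00/7136.00 = 22.95 mm.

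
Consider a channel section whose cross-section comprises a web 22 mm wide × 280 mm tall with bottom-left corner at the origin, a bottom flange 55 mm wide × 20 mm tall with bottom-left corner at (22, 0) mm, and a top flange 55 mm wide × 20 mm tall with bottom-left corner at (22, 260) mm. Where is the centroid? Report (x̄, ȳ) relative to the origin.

web: A = 22 × 280 = 6160.00, centroid at (11.00, 140.00).
bottom flange: A = 55 × 20 = 1100.00, centroid at (49.50, 10.00).
top flange: A = 55 × 20 = 1100.00, centroid at (49.50, 270.00).
ΣA = 8360.00 mm², ΣAx̄ = 176660.00 mm³, ΣAȳ = 1170400.00 mm³.
x̄ = 176660.00/8360.00 = 21.13 mm; ȳ = 1170400.00/8360.00 = 140.00 mm.

x̄ = 21.13 mm, ȳ = 140.00 mm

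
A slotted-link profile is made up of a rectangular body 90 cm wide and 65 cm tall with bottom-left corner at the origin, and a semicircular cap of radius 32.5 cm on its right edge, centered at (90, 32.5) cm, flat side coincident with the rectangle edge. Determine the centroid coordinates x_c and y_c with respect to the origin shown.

Part | A | x̄ᵢ | ȳᵢ | A·x̄ᵢ | A·ȳᵢ
rectangular body | 5850.00 | 45.00 | 32.50 | 263250.00 | 190125.00
semicircular end | 1659.15 | 103.79 | 32.50 | 172209.24 | 53922.49
Σ | 7509.15 |  |  | 435459.24 | 244047.49
x_c = 435459.24 / 7509.15 = 57.99 cm
y_c = 244047.49 / 7509.15 = 32.50 cm

x_c = 57.99 cm, y_c = 32.50 cm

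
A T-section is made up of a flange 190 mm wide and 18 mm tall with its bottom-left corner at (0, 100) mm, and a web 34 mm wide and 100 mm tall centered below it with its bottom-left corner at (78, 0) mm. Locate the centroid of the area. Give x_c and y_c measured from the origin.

Part | A | x̄ᵢ | ȳᵢ | A·x̄ᵢ | A·ȳᵢ
web | 3400.00 | 95.00 | 50.00 | 323000.00 | 170000.00
flange | 3420.00 | 95.00 | 109.00 | 324900.00 | 372780.00
Σ | 6820.00 |  |  | 647900.00 | 542780.00
x_c = 647900.00 / 6820.00 = 95.00 mm
y_c = 542780.00 / 6820.00 = 79.59 mm

x_c = 95.00 mm, y_c = 79.59 mm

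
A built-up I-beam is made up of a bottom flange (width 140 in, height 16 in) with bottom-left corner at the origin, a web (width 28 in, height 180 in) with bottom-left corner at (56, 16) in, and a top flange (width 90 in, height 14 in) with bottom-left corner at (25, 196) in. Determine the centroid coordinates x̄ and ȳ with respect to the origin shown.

x̄ = 70.00 in, ȳ = 94.61 in

bottom flange: A = 140 × 16 = 2240.00, centroid at (70.00, 8.00).
web: A = 28 × 180 = 5040.00, centroid at (70.00, 106.00).
top flange: A = 90 × 14 = 1260.00, centroid at (70.00, 203.00).
ΣA = 8540.00 in²
ΣAx̄ = (2240.00)(70.00) + (5040.00)(70.00) + (1260.00)(70.00) = 597800.00 in³
ΣAȳ = (2240.00)(8.00) + (5040.00)(106.00) + (1260.00)(203.00) = 807940.00 in³
x̄ = 597800.00 / 8540.00 = 70.00 in
ȳ = 807940.00 / 8540.00 = 94.61 in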